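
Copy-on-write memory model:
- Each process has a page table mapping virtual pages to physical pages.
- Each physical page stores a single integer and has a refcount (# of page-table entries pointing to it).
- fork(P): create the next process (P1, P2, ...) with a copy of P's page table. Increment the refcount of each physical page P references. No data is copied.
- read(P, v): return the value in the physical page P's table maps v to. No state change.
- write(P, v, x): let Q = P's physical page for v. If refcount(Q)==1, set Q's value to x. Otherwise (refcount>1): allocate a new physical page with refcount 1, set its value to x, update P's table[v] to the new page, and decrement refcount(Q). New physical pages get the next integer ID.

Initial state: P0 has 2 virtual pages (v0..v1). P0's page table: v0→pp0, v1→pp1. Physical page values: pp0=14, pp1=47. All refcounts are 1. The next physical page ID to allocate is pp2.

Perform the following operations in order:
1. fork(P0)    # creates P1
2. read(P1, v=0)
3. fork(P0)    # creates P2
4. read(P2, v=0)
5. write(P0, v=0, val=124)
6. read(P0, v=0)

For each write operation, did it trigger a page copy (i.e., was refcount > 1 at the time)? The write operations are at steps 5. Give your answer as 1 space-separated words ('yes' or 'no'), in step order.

Op 1: fork(P0) -> P1. 2 ppages; refcounts: pp0:2 pp1:2
Op 2: read(P1, v0) -> 14. No state change.
Op 3: fork(P0) -> P2. 2 ppages; refcounts: pp0:3 pp1:3
Op 4: read(P2, v0) -> 14. No state change.
Op 5: write(P0, v0, 124). refcount(pp0)=3>1 -> COPY to pp2. 3 ppages; refcounts: pp0:2 pp1:3 pp2:1
Op 6: read(P0, v0) -> 124. No state change.

yes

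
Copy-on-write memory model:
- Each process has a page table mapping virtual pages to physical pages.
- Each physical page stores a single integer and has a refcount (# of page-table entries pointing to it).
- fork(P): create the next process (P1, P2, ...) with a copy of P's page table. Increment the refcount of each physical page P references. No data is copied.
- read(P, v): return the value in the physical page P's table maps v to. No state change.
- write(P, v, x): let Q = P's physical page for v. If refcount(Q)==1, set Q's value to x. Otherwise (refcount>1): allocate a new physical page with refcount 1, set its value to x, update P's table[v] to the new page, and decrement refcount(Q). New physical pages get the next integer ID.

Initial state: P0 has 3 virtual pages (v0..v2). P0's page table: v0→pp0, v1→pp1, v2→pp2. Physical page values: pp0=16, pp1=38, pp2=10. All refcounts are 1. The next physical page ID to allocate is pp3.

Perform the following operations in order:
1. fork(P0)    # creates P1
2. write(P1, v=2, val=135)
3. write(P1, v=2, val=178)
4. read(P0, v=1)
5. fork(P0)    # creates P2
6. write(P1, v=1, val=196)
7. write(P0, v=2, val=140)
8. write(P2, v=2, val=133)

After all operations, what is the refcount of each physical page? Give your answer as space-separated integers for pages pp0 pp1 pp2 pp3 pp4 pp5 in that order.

Answer: 3 2 1 1 1 1

Derivation:
Op 1: fork(P0) -> P1. 3 ppages; refcounts: pp0:2 pp1:2 pp2:2
Op 2: write(P1, v2, 135). refcount(pp2)=2>1 -> COPY to pp3. 4 ppages; refcounts: pp0:2 pp1:2 pp2:1 pp3:1
Op 3: write(P1, v2, 178). refcount(pp3)=1 -> write in place. 4 ppages; refcounts: pp0:2 pp1:2 pp2:1 pp3:1
Op 4: read(P0, v1) -> 38. No state change.
Op 5: fork(P0) -> P2. 4 ppages; refcounts: pp0:3 pp1:3 pp2:2 pp3:1
Op 6: write(P1, v1, 196). refcount(pp1)=3>1 -> COPY to pp4. 5 ppages; refcounts: pp0:3 pp1:2 pp2:2 pp3:1 pp4:1
Op 7: write(P0, v2, 140). refcount(pp2)=2>1 -> COPY to pp5. 6 ppages; refcounts: pp0:3 pp1:2 pp2:1 pp3:1 pp4:1 pp5:1
Op 8: write(P2, v2, 133). refcount(pp2)=1 -> write in place. 6 ppages; refcounts: pp0:3 pp1:2 pp2:1 pp3:1 pp4:1 pp5:1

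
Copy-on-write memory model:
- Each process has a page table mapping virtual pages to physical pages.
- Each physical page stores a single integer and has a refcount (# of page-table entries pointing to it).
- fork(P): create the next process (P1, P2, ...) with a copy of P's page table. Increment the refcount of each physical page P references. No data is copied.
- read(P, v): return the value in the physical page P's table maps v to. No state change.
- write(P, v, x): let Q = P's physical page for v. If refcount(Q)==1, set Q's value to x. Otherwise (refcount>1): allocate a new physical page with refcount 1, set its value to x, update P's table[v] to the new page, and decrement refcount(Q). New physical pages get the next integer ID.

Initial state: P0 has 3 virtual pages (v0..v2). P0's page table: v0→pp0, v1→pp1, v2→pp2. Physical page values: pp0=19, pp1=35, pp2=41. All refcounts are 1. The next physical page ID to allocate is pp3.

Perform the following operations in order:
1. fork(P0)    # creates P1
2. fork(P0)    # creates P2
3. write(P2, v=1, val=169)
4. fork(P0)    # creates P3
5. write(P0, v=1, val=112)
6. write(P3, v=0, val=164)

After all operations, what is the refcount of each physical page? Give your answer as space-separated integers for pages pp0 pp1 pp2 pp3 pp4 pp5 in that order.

Answer: 3 2 4 1 1 1

Derivation:
Op 1: fork(P0) -> P1. 3 ppages; refcounts: pp0:2 pp1:2 pp2:2
Op 2: fork(P0) -> P2. 3 ppages; refcounts: pp0:3 pp1:3 pp2:3
Op 3: write(P2, v1, 169). refcount(pp1)=3>1 -> COPY to pp3. 4 ppages; refcounts: pp0:3 pp1:2 pp2:3 pp3:1
Op 4: fork(P0) -> P3. 4 ppages; refcounts: pp0:4 pp1:3 pp2:4 pp3:1
Op 5: write(P0, v1, 112). refcount(pp1)=3>1 -> COPY to pp4. 5 ppages; refcounts: pp0:4 pp1:2 pp2:4 pp3:1 pp4:1
Op 6: write(P3, v0, 164). refcount(pp0)=4>1 -> COPY to pp5. 6 ppages; refcounts: pp0:3 pp1:2 pp2:4 pp3:1 pp4:1 pp5:1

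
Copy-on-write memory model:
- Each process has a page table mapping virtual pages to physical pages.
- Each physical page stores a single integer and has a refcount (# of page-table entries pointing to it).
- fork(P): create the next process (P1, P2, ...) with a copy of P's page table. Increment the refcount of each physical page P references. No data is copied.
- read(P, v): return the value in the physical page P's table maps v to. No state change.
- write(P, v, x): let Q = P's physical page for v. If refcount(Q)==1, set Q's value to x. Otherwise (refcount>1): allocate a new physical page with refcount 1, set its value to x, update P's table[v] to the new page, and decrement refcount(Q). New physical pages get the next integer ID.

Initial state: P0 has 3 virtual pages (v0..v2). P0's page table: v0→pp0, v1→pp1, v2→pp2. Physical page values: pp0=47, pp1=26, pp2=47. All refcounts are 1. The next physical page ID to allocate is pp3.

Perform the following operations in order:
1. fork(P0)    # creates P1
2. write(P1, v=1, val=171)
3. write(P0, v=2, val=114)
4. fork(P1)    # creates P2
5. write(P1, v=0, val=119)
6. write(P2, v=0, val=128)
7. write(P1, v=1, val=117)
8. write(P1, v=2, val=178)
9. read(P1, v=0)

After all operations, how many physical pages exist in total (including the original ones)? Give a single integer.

Answer: 9

Derivation:
Op 1: fork(P0) -> P1. 3 ppages; refcounts: pp0:2 pp1:2 pp2:2
Op 2: write(P1, v1, 171). refcount(pp1)=2>1 -> COPY to pp3. 4 ppages; refcounts: pp0:2 pp1:1 pp2:2 pp3:1
Op 3: write(P0, v2, 114). refcount(pp2)=2>1 -> COPY to pp4. 5 ppages; refcounts: pp0:2 pp1:1 pp2:1 pp3:1 pp4:1
Op 4: fork(P1) -> P2. 5 ppages; refcounts: pp0:3 pp1:1 pp2:2 pp3:2 pp4:1
Op 5: write(P1, v0, 119). refcount(pp0)=3>1 -> COPY to pp5. 6 ppages; refcounts: pp0:2 pp1:1 pp2:2 pp3:2 pp4:1 pp5:1
Op 6: write(P2, v0, 128). refcount(pp0)=2>1 -> COPY to pp6. 7 ppages; refcounts: pp0:1 pp1:1 pp2:2 pp3:2 pp4:1 pp5:1 pp6:1
Op 7: write(P1, v1, 117). refcount(pp3)=2>1 -> COPY to pp7. 8 ppages; refcounts: pp0:1 pp1:1 pp2:2 pp3:1 pp4:1 pp5:1 pp6:1 pp7:1
Op 8: write(P1, v2, 178). refcount(pp2)=2>1 -> COPY to pp8. 9 ppages; refcounts: pp0:1 pp1:1 pp2:1 pp3:1 pp4:1 pp5:1 pp6:1 pp7:1 pp8:1
Op 9: read(P1, v0) -> 119. No state change.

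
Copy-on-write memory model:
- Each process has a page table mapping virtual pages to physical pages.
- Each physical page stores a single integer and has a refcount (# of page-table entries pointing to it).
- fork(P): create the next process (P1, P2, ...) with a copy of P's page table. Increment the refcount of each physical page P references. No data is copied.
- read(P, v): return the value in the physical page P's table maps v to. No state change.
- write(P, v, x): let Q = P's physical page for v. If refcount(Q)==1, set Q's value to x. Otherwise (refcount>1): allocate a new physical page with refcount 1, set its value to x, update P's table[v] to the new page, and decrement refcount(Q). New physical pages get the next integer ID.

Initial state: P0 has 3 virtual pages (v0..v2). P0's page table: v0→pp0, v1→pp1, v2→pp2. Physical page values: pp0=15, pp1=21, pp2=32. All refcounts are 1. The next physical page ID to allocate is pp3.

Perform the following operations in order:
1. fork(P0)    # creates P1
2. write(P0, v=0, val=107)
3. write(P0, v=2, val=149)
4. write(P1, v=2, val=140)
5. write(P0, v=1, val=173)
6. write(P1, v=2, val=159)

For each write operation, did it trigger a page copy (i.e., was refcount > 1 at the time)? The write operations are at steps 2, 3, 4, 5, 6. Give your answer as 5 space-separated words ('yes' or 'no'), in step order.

Op 1: fork(P0) -> P1. 3 ppages; refcounts: pp0:2 pp1:2 pp2:2
Op 2: write(P0, v0, 107). refcount(pp0)=2>1 -> COPY to pp3. 4 ppages; refcounts: pp0:1 pp1:2 pp2:2 pp3:1
Op 3: write(P0, v2, 149). refcount(pp2)=2>1 -> COPY to pp4. 5 ppages; refcounts: pp0:1 pp1:2 pp2:1 pp3:1 pp4:1
Op 4: write(P1, v2, 140). refcount(pp2)=1 -> write in place. 5 ppages; refcounts: pp0:1 pp1:2 pp2:1 pp3:1 pp4:1
Op 5: write(P0, v1, 173). refcount(pp1)=2>1 -> COPY to pp5. 6 ppages; refcounts: pp0:1 pp1:1 pp2:1 pp3:1 pp4:1 pp5:1
Op 6: write(P1, v2, 159). refcount(pp2)=1 -> write in place. 6 ppages; refcounts: pp0:1 pp1:1 pp2:1 pp3:1 pp4:1 pp5:1

yes yes no yes no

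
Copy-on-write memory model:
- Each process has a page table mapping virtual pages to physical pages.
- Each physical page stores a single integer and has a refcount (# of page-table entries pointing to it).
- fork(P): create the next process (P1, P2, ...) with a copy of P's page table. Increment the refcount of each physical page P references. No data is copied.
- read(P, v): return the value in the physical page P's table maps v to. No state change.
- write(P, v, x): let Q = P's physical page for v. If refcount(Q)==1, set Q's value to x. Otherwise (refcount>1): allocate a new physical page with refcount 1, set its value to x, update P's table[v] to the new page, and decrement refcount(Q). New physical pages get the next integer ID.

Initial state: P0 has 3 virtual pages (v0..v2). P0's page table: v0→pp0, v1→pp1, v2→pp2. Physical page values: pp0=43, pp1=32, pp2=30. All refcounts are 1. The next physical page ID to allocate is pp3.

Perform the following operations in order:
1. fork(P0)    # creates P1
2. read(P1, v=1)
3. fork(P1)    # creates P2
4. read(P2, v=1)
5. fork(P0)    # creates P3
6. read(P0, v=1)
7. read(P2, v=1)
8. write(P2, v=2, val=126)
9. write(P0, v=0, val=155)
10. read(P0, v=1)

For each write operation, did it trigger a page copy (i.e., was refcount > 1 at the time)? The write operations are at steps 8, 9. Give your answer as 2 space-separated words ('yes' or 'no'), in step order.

Op 1: fork(P0) -> P1. 3 ppages; refcounts: pp0:2 pp1:2 pp2:2
Op 2: read(P1, v1) -> 32. No state change.
Op 3: fork(P1) -> P2. 3 ppages; refcounts: pp0:3 pp1:3 pp2:3
Op 4: read(P2, v1) -> 32. No state change.
Op 5: fork(P0) -> P3. 3 ppages; refcounts: pp0:4 pp1:4 pp2:4
Op 6: read(P0, v1) -> 32. No state change.
Op 7: read(P2, v1) -> 32. No state change.
Op 8: write(P2, v2, 126). refcount(pp2)=4>1 -> COPY to pp3. 4 ppages; refcounts: pp0:4 pp1:4 pp2:3 pp3:1
Op 9: write(P0, v0, 155). refcount(pp0)=4>1 -> COPY to pp4. 5 ppages; refcounts: pp0:3 pp1:4 pp2:3 pp3:1 pp4:1
Op 10: read(P0, v1) -> 32. No state change.

yes yes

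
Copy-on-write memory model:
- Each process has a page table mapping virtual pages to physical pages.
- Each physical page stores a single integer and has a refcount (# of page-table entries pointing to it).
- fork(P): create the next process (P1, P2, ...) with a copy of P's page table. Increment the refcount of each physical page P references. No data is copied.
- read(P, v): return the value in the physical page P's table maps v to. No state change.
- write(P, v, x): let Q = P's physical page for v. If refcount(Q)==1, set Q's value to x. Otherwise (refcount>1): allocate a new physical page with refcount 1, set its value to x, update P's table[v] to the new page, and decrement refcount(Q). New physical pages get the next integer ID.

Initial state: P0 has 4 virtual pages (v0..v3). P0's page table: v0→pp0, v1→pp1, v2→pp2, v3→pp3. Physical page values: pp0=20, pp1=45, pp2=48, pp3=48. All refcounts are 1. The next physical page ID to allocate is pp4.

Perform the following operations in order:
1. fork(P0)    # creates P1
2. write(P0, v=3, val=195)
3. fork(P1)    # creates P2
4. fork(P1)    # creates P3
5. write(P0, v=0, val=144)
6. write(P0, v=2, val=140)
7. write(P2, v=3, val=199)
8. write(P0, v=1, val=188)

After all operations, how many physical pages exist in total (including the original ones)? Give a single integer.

Answer: 9

Derivation:
Op 1: fork(P0) -> P1. 4 ppages; refcounts: pp0:2 pp1:2 pp2:2 pp3:2
Op 2: write(P0, v3, 195). refcount(pp3)=2>1 -> COPY to pp4. 5 ppages; refcounts: pp0:2 pp1:2 pp2:2 pp3:1 pp4:1
Op 3: fork(P1) -> P2. 5 ppages; refcounts: pp0:3 pp1:3 pp2:3 pp3:2 pp4:1
Op 4: fork(P1) -> P3. 5 ppages; refcounts: pp0:4 pp1:4 pp2:4 pp3:3 pp4:1
Op 5: write(P0, v0, 144). refcount(pp0)=4>1 -> COPY to pp5. 6 ppages; refcounts: pp0:3 pp1:4 pp2:4 pp3:3 pp4:1 pp5:1
Op 6: write(P0, v2, 140). refcount(pp2)=4>1 -> COPY to pp6. 7 ppages; refcounts: pp0:3 pp1:4 pp2:3 pp3:3 pp4:1 pp5:1 pp6:1
Op 7: write(P2, v3, 199). refcount(pp3)=3>1 -> COPY to pp7. 8 ppages; refcounts: pp0:3 pp1:4 pp2:3 pp3:2 pp4:1 pp5:1 pp6:1 pp7:1
Op 8: write(P0, v1, 188). refcount(pp1)=4>1 -> COPY to pp8. 9 ppages; refcounts: pp0:3 pp1:3 pp2:3 pp3:2 pp4:1 pp5:1 pp6:1 pp7:1 pp8:1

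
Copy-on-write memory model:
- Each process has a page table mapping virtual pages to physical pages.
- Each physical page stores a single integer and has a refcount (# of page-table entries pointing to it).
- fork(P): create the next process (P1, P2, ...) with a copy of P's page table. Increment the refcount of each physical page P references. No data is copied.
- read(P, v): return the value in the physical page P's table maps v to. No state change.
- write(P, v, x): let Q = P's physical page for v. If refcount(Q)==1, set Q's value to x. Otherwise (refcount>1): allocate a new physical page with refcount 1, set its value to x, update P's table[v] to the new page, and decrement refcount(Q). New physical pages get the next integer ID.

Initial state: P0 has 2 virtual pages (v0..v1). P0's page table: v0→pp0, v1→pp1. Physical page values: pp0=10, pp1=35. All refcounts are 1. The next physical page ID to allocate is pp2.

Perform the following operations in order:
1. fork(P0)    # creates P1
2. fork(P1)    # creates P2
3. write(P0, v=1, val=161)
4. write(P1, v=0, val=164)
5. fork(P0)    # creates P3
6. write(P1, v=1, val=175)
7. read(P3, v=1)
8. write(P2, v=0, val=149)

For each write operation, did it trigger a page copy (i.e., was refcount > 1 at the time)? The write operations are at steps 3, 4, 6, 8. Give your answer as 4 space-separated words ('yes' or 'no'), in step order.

Op 1: fork(P0) -> P1. 2 ppages; refcounts: pp0:2 pp1:2
Op 2: fork(P1) -> P2. 2 ppages; refcounts: pp0:3 pp1:3
Op 3: write(P0, v1, 161). refcount(pp1)=3>1 -> COPY to pp2. 3 ppages; refcounts: pp0:3 pp1:2 pp2:1
Op 4: write(P1, v0, 164). refcount(pp0)=3>1 -> COPY to pp3. 4 ppages; refcounts: pp0:2 pp1:2 pp2:1 pp3:1
Op 5: fork(P0) -> P3. 4 ppages; refcounts: pp0:3 pp1:2 pp2:2 pp3:1
Op 6: write(P1, v1, 175). refcount(pp1)=2>1 -> COPY to pp4. 5 ppages; refcounts: pp0:3 pp1:1 pp2:2 pp3:1 pp4:1
Op 7: read(P3, v1) -> 161. No state change.
Op 8: write(P2, v0, 149). refcount(pp0)=3>1 -> COPY to pp5. 6 ppages; refcounts: pp0:2 pp1:1 pp2:2 pp3:1 pp4:1 pp5:1

yes yes yes yes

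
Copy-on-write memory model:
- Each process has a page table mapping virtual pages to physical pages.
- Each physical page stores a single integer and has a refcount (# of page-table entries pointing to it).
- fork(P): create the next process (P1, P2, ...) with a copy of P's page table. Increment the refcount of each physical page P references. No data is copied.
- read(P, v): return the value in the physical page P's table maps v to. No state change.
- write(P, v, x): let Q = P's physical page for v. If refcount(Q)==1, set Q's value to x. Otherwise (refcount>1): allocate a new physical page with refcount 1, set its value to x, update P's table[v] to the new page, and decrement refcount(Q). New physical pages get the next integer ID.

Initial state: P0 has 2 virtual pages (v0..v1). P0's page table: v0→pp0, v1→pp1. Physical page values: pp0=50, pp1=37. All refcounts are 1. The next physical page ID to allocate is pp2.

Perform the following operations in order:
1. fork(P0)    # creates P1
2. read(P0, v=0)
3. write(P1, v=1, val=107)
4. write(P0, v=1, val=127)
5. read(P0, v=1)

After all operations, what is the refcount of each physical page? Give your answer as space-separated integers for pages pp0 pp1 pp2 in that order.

Op 1: fork(P0) -> P1. 2 ppages; refcounts: pp0:2 pp1:2
Op 2: read(P0, v0) -> 50. No state change.
Op 3: write(P1, v1, 107). refcount(pp1)=2>1 -> COPY to pp2. 3 ppages; refcounts: pp0:2 pp1:1 pp2:1
Op 4: write(P0, v1, 127). refcount(pp1)=1 -> write in place. 3 ppages; refcounts: pp0:2 pp1:1 pp2:1
Op 5: read(P0, v1) -> 127. No state change.

Answer: 2 1 1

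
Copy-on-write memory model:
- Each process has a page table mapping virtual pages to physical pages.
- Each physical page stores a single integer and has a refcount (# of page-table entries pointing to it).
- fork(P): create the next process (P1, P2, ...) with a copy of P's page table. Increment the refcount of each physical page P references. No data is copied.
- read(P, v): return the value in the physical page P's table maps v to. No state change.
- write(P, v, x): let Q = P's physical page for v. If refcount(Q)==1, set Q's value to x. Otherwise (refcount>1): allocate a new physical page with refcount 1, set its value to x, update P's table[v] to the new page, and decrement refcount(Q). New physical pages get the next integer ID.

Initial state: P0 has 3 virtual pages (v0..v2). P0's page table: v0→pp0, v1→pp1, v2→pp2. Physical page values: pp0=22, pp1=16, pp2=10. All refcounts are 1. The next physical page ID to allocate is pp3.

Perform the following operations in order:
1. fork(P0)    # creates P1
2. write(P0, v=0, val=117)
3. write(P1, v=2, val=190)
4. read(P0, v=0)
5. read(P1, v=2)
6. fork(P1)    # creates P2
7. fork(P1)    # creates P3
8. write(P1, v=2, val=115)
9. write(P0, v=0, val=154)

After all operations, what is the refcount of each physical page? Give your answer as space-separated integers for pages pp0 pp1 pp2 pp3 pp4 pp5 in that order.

Answer: 3 4 1 1 2 1

Derivation:
Op 1: fork(P0) -> P1. 3 ppages; refcounts: pp0:2 pp1:2 pp2:2
Op 2: write(P0, v0, 117). refcount(pp0)=2>1 -> COPY to pp3. 4 ppages; refcounts: pp0:1 pp1:2 pp2:2 pp3:1
Op 3: write(P1, v2, 190). refcount(pp2)=2>1 -> COPY to pp4. 5 ppages; refcounts: pp0:1 pp1:2 pp2:1 pp3:1 pp4:1
Op 4: read(P0, v0) -> 117. No state change.
Op 5: read(P1, v2) -> 190. No state change.
Op 6: fork(P1) -> P2. 5 ppages; refcounts: pp0:2 pp1:3 pp2:1 pp3:1 pp4:2
Op 7: fork(P1) -> P3. 5 ppages; refcounts: pp0:3 pp1:4 pp2:1 pp3:1 pp4:3
Op 8: write(P1, v2, 115). refcount(pp4)=3>1 -> COPY to pp5. 6 ppages; refcounts: pp0:3 pp1:4 pp2:1 pp3:1 pp4:2 pp5:1
Op 9: write(P0, v0, 154). refcount(pp3)=1 -> write in place. 6 ppages; refcounts: pp0:3 pp1:4 pp2:1 pp3:1 pp4:2 pp5:1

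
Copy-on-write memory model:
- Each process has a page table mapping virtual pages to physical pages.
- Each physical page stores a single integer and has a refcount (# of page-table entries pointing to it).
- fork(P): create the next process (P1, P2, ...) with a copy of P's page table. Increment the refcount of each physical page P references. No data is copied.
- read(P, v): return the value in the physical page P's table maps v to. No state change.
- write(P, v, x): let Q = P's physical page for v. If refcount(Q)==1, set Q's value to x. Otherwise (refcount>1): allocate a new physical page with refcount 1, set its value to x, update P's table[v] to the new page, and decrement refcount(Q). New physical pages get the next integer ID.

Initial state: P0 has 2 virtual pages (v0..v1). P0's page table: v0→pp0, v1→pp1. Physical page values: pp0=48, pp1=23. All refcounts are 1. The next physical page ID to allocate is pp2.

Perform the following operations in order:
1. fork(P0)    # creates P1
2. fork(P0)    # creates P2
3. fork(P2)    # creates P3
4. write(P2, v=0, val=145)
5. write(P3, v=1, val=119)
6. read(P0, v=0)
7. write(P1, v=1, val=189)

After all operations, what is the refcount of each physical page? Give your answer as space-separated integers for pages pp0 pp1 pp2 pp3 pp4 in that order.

Answer: 3 2 1 1 1

Derivation:
Op 1: fork(P0) -> P1. 2 ppages; refcounts: pp0:2 pp1:2
Op 2: fork(P0) -> P2. 2 ppages; refcounts: pp0:3 pp1:3
Op 3: fork(P2) -> P3. 2 ppages; refcounts: pp0:4 pp1:4
Op 4: write(P2, v0, 145). refcount(pp0)=4>1 -> COPY to pp2. 3 ppages; refcounts: pp0:3 pp1:4 pp2:1
Op 5: write(P3, v1, 119). refcount(pp1)=4>1 -> COPY to pp3. 4 ppages; refcounts: pp0:3 pp1:3 pp2:1 pp3:1
Op 6: read(P0, v0) -> 48. No state change.
Op 7: write(P1, v1, 189). refcount(pp1)=3>1 -> COPY to pp4. 5 ppages; refcounts: pp0:3 pp1:2 pp2:1 pp3:1 pp4:1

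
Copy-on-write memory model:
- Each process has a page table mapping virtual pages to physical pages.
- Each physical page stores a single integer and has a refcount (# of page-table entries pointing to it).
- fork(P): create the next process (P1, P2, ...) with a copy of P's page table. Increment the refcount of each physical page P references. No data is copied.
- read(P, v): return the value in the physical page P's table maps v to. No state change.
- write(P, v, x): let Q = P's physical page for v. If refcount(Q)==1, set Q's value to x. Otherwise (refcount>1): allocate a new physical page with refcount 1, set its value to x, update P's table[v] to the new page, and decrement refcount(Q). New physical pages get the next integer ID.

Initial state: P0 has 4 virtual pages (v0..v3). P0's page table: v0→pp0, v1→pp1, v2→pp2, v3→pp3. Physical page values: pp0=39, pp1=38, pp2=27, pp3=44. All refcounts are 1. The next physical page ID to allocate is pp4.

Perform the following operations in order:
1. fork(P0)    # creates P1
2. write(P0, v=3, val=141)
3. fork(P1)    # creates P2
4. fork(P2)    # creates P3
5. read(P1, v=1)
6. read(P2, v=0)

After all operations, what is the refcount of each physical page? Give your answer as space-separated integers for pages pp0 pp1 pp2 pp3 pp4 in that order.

Op 1: fork(P0) -> P1. 4 ppages; refcounts: pp0:2 pp1:2 pp2:2 pp3:2
Op 2: write(P0, v3, 141). refcount(pp3)=2>1 -> COPY to pp4. 5 ppages; refcounts: pp0:2 pp1:2 pp2:2 pp3:1 pp4:1
Op 3: fork(P1) -> P2. 5 ppages; refcounts: pp0:3 pp1:3 pp2:3 pp3:2 pp4:1
Op 4: fork(P2) -> P3. 5 ppages; refcounts: pp0:4 pp1:4 pp2:4 pp3:3 pp4:1
Op 5: read(P1, v1) -> 38. No state change.
Op 6: read(P2, v0) -> 39. No state change.

Answer: 4 4 4 3 1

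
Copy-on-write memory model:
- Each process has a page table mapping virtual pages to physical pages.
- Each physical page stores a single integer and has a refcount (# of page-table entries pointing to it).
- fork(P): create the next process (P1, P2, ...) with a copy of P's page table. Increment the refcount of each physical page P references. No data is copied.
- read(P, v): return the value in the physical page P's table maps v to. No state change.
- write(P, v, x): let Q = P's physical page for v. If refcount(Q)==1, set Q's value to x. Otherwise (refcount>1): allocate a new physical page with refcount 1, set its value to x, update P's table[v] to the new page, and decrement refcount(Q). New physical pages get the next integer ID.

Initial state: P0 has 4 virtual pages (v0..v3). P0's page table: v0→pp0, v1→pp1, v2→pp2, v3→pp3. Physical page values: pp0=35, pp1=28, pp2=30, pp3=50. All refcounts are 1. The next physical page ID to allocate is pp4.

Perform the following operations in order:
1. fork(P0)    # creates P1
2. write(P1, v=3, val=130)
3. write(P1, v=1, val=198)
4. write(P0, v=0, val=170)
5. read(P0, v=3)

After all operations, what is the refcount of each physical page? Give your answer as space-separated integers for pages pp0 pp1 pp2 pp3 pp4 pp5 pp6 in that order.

Op 1: fork(P0) -> P1. 4 ppages; refcounts: pp0:2 pp1:2 pp2:2 pp3:2
Op 2: write(P1, v3, 130). refcount(pp3)=2>1 -> COPY to pp4. 5 ppages; refcounts: pp0:2 pp1:2 pp2:2 pp3:1 pp4:1
Op 3: write(P1, v1, 198). refcount(pp1)=2>1 -> COPY to pp5. 6 ppages; refcounts: pp0:2 pp1:1 pp2:2 pp3:1 pp4:1 pp5:1
Op 4: write(P0, v0, 170). refcount(pp0)=2>1 -> COPY to pp6. 7 ppages; refcounts: pp0:1 pp1:1 pp2:2 pp3:1 pp4:1 pp5:1 pp6:1
Op 5: read(P0, v3) -> 50. No state change.

Answer: 1 1 2 1 1 1 1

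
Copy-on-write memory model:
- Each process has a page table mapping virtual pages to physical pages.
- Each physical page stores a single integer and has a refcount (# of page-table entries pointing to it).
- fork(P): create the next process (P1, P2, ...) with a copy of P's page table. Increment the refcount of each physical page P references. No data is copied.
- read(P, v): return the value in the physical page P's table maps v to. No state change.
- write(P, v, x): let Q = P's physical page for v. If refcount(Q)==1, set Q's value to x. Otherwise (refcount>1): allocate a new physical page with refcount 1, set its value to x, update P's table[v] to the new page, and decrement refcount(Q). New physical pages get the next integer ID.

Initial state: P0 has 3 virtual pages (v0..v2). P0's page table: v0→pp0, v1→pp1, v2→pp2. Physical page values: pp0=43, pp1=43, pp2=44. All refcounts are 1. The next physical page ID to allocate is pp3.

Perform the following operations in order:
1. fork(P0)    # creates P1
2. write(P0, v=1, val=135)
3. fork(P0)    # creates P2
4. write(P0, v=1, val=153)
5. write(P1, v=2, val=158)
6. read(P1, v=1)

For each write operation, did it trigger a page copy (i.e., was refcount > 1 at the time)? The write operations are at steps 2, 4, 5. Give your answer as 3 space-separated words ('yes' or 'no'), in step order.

Op 1: fork(P0) -> P1. 3 ppages; refcounts: pp0:2 pp1:2 pp2:2
Op 2: write(P0, v1, 135). refcount(pp1)=2>1 -> COPY to pp3. 4 ppages; refcounts: pp0:2 pp1:1 pp2:2 pp3:1
Op 3: fork(P0) -> P2. 4 ppages; refcounts: pp0:3 pp1:1 pp2:3 pp3:2
Op 4: write(P0, v1, 153). refcount(pp3)=2>1 -> COPY to pp4. 5 ppages; refcounts: pp0:3 pp1:1 pp2:3 pp3:1 pp4:1
Op 5: write(P1, v2, 158). refcount(pp2)=3>1 -> COPY to pp5. 6 ppages; refcounts: pp0:3 pp1:1 pp2:2 pp3:1 pp4:1 pp5:1
Op 6: read(P1, v1) -> 43. No state change.

yes yes yes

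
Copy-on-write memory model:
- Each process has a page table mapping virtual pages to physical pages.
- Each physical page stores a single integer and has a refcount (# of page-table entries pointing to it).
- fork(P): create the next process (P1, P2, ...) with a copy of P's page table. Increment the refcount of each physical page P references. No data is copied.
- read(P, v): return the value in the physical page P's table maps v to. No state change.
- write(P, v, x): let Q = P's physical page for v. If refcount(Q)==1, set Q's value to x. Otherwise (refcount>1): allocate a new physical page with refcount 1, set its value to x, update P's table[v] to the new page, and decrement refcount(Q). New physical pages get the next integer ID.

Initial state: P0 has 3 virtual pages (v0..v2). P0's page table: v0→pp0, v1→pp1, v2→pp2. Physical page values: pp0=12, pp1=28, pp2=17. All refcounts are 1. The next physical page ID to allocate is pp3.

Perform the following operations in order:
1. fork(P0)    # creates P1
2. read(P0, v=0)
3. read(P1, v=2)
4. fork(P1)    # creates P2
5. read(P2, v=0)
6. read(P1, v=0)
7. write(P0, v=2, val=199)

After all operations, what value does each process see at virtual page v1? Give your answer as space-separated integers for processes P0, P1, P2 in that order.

Answer: 28 28 28

Derivation:
Op 1: fork(P0) -> P1. 3 ppages; refcounts: pp0:2 pp1:2 pp2:2
Op 2: read(P0, v0) -> 12. No state change.
Op 3: read(P1, v2) -> 17. No state change.
Op 4: fork(P1) -> P2. 3 ppages; refcounts: pp0:3 pp1:3 pp2:3
Op 5: read(P2, v0) -> 12. No state change.
Op 6: read(P1, v0) -> 12. No state change.
Op 7: write(P0, v2, 199). refcount(pp2)=3>1 -> COPY to pp3. 4 ppages; refcounts: pp0:3 pp1:3 pp2:2 pp3:1
P0: v1 -> pp1 = 28
P1: v1 -> pp1 = 28
P2: v1 -> pp1 = 28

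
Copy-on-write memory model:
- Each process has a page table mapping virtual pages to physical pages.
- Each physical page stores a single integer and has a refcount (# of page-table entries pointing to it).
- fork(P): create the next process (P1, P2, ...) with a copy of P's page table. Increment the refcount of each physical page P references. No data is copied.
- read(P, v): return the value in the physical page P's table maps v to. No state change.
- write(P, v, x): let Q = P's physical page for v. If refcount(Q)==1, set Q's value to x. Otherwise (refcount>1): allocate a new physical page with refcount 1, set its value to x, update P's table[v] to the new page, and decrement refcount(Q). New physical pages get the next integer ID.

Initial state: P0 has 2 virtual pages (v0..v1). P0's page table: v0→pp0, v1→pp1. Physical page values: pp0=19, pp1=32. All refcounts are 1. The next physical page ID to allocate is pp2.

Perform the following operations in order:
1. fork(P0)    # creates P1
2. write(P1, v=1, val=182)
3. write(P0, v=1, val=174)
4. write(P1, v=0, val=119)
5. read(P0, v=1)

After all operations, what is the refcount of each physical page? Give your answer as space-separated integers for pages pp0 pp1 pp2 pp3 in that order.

Answer: 1 1 1 1

Derivation:
Op 1: fork(P0) -> P1. 2 ppages; refcounts: pp0:2 pp1:2
Op 2: write(P1, v1, 182). refcount(pp1)=2>1 -> COPY to pp2. 3 ppages; refcounts: pp0:2 pp1:1 pp2:1
Op 3: write(P0, v1, 174). refcount(pp1)=1 -> write in place. 3 ppages; refcounts: pp0:2 pp1:1 pp2:1
Op 4: write(P1, v0, 119). refcount(pp0)=2>1 -> COPY to pp3. 4 ppages; refcounts: pp0:1 pp1:1 pp2:1 pp3:1
Op 5: read(P0, v1) -> 174. No state change.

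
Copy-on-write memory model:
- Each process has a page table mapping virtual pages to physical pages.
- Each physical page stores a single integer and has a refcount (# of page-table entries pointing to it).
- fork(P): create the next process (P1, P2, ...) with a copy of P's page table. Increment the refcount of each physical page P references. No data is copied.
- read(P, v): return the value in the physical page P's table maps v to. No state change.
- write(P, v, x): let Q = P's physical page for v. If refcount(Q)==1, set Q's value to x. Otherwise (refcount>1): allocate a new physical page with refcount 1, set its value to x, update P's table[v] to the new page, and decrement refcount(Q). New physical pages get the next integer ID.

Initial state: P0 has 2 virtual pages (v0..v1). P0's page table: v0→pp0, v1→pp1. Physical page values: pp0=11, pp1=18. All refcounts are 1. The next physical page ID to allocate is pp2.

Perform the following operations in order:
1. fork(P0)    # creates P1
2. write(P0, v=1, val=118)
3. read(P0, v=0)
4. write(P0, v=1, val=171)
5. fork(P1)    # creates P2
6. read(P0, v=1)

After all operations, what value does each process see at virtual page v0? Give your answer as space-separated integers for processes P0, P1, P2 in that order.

Op 1: fork(P0) -> P1. 2 ppages; refcounts: pp0:2 pp1:2
Op 2: write(P0, v1, 118). refcount(pp1)=2>1 -> COPY to pp2. 3 ppages; refcounts: pp0:2 pp1:1 pp2:1
Op 3: read(P0, v0) -> 11. No state change.
Op 4: write(P0, v1, 171). refcount(pp2)=1 -> write in place. 3 ppages; refcounts: pp0:2 pp1:1 pp2:1
Op 5: fork(P1) -> P2. 3 ppages; refcounts: pp0:3 pp1:2 pp2:1
Op 6: read(P0, v1) -> 171. No state change.
P0: v0 -> pp0 = 11
P1: v0 -> pp0 = 11
P2: v0 -> pp0 = 11

Answer: 11 11 11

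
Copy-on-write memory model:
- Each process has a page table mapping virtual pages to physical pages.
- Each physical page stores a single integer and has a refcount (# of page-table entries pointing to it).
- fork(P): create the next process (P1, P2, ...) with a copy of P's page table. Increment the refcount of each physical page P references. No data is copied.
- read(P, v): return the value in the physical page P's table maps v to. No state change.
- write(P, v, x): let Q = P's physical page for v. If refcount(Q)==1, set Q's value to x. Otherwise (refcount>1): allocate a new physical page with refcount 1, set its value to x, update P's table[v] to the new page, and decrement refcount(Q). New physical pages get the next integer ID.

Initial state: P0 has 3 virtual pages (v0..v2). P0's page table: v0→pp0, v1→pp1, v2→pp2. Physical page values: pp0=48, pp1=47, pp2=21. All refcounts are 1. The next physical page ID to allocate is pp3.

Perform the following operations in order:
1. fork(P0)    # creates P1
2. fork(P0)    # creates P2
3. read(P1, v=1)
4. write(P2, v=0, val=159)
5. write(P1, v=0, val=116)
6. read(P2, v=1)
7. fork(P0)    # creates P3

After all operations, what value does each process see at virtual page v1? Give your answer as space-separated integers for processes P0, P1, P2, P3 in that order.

Answer: 47 47 47 47

Derivation:
Op 1: fork(P0) -> P1. 3 ppages; refcounts: pp0:2 pp1:2 pp2:2
Op 2: fork(P0) -> P2. 3 ppages; refcounts: pp0:3 pp1:3 pp2:3
Op 3: read(P1, v1) -> 47. No state change.
Op 4: write(P2, v0, 159). refcount(pp0)=3>1 -> COPY to pp3. 4 ppages; refcounts: pp0:2 pp1:3 pp2:3 pp3:1
Op 5: write(P1, v0, 116). refcount(pp0)=2>1 -> COPY to pp4. 5 ppages; refcounts: pp0:1 pp1:3 pp2:3 pp3:1 pp4:1
Op 6: read(P2, v1) -> 47. No state change.
Op 7: fork(P0) -> P3. 5 ppages; refcounts: pp0:2 pp1:4 pp2:4 pp3:1 pp4:1
P0: v1 -> pp1 = 47
P1: v1 -> pp1 = 47
P2: v1 -> pp1 = 47
P3: v1 -> pp1 = 47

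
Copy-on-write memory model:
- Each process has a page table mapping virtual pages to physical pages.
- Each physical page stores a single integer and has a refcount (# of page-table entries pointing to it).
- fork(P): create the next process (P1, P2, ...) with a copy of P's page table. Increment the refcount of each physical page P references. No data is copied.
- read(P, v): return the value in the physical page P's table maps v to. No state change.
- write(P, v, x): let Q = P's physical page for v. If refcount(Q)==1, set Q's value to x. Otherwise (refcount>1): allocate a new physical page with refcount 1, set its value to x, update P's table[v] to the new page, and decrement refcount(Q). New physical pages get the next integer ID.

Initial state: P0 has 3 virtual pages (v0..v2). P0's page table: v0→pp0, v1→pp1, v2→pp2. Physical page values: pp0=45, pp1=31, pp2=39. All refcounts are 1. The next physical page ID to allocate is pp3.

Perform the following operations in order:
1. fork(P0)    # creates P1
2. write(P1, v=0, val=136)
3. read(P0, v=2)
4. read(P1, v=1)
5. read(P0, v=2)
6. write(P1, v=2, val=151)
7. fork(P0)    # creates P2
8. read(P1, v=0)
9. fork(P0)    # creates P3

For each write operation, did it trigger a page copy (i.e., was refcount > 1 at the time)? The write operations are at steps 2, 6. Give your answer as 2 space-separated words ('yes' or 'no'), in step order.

Op 1: fork(P0) -> P1. 3 ppages; refcounts: pp0:2 pp1:2 pp2:2
Op 2: write(P1, v0, 136). refcount(pp0)=2>1 -> COPY to pp3. 4 ppages; refcounts: pp0:1 pp1:2 pp2:2 pp3:1
Op 3: read(P0, v2) -> 39. No state change.
Op 4: read(P1, v1) -> 31. No state change.
Op 5: read(P0, v2) -> 39. No state change.
Op 6: write(P1, v2, 151). refcount(pp2)=2>1 -> COPY to pp4. 5 ppages; refcounts: pp0:1 pp1:2 pp2:1 pp3:1 pp4:1
Op 7: fork(P0) -> P2. 5 ppages; refcounts: pp0:2 pp1:3 pp2:2 pp3:1 pp4:1
Op 8: read(P1, v0) -> 136. No state change.
Op 9: fork(P0) -> P3. 5 ppages; refcounts: pp0:3 pp1:4 pp2:3 pp3:1 pp4:1

yes yes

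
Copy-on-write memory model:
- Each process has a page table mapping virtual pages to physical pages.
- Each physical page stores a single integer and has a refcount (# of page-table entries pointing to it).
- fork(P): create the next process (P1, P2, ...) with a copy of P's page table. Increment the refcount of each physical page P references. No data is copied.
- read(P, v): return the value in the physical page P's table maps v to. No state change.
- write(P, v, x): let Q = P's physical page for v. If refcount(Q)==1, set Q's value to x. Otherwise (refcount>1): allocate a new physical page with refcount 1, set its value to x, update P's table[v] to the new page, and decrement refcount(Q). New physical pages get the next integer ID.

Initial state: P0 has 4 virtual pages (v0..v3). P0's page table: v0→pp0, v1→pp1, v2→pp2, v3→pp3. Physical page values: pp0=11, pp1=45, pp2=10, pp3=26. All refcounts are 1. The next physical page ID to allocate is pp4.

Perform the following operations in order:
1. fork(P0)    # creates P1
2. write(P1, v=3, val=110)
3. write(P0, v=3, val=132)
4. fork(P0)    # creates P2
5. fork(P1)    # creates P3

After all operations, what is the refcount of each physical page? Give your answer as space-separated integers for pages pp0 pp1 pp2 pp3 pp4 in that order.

Op 1: fork(P0) -> P1. 4 ppages; refcounts: pp0:2 pp1:2 pp2:2 pp3:2
Op 2: write(P1, v3, 110). refcount(pp3)=2>1 -> COPY to pp4. 5 ppages; refcounts: pp0:2 pp1:2 pp2:2 pp3:1 pp4:1
Op 3: write(P0, v3, 132). refcount(pp3)=1 -> write in place. 5 ppages; refcounts: pp0:2 pp1:2 pp2:2 pp3:1 pp4:1
Op 4: fork(P0) -> P2. 5 ppages; refcounts: pp0:3 pp1:3 pp2:3 pp3:2 pp4:1
Op 5: fork(P1) -> P3. 5 ppages; refcounts: pp0:4 pp1:4 pp2:4 pp3:2 pp4:2

Answer: 4 4 4 2 2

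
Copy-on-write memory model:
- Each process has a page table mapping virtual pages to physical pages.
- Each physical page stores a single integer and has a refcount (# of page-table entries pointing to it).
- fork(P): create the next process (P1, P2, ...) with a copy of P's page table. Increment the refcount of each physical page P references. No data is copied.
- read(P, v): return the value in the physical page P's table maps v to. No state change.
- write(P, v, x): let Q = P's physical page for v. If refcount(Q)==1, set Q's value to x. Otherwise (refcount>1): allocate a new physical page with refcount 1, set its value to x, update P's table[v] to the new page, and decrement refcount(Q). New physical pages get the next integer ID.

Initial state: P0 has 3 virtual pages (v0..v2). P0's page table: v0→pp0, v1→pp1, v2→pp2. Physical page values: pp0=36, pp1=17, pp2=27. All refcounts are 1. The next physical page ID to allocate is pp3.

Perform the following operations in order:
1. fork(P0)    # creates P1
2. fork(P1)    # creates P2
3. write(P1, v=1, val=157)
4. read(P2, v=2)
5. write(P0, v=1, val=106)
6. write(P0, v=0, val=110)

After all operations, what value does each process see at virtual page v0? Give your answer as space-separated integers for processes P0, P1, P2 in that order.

Answer: 110 36 36

Derivation:
Op 1: fork(P0) -> P1. 3 ppages; refcounts: pp0:2 pp1:2 pp2:2
Op 2: fork(P1) -> P2. 3 ppages; refcounts: pp0:3 pp1:3 pp2:3
Op 3: write(P1, v1, 157). refcount(pp1)=3>1 -> COPY to pp3. 4 ppages; refcounts: pp0:3 pp1:2 pp2:3 pp3:1
Op 4: read(P2, v2) -> 27. No state change.
Op 5: write(P0, v1, 106). refcount(pp1)=2>1 -> COPY to pp4. 5 ppages; refcounts: pp0:3 pp1:1 pp2:3 pp3:1 pp4:1
Op 6: write(P0, v0, 110). refcount(pp0)=3>1 -> COPY to pp5. 6 ppages; refcounts: pp0:2 pp1:1 pp2:3 pp3:1 pp4:1 pp5:1
P0: v0 -> pp5 = 110
P1: v0 -> pp0 = 36
P2: v0 -> pp0 = 36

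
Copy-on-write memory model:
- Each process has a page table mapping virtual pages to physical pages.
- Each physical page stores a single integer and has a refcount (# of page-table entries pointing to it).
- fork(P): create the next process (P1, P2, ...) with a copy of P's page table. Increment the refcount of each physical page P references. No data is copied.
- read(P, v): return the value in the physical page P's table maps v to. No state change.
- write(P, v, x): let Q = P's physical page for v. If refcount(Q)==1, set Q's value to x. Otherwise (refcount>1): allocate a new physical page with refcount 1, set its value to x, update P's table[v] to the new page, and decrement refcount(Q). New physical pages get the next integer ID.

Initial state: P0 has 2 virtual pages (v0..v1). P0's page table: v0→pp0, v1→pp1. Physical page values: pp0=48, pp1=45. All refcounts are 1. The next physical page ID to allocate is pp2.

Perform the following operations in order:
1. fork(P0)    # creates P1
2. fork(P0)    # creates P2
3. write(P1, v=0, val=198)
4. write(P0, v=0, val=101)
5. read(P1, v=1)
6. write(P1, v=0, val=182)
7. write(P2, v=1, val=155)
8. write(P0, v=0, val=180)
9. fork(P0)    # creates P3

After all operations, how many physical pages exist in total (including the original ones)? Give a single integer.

Op 1: fork(P0) -> P1. 2 ppages; refcounts: pp0:2 pp1:2
Op 2: fork(P0) -> P2. 2 ppages; refcounts: pp0:3 pp1:3
Op 3: write(P1, v0, 198). refcount(pp0)=3>1 -> COPY to pp2. 3 ppages; refcounts: pp0:2 pp1:3 pp2:1
Op 4: write(P0, v0, 101). refcount(pp0)=2>1 -> COPY to pp3. 4 ppages; refcounts: pp0:1 pp1:3 pp2:1 pp3:1
Op 5: read(P1, v1) -> 45. No state change.
Op 6: write(P1, v0, 182). refcount(pp2)=1 -> write in place. 4 ppages; refcounts: pp0:1 pp1:3 pp2:1 pp3:1
Op 7: write(P2, v1, 155). refcount(pp1)=3>1 -> COPY to pp4. 5 ppages; refcounts: pp0:1 pp1:2 pp2:1 pp3:1 pp4:1
Op 8: write(P0, v0, 180). refcount(pp3)=1 -> write in place. 5 ppages; refcounts: pp0:1 pp1:2 pp2:1 pp3:1 pp4:1
Op 9: fork(P0) -> P3. 5 ppages; refcounts: pp0:1 pp1:3 pp2:1 pp3:2 pp4:1

Answer: 5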